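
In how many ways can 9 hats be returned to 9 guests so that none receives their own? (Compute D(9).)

D(n) = (n-1)(D(n-1) + D(n-2)), D(0)=1, D(1)=0.
D(2) = 1 x (0 + 1) = 1
D(3) = 2 x (1 + 0) = 2
D(4) = 3 x (2 + 1) = 9
D(5) = 4 x (9 + 2) = 44
D(6) = 5 x (44 + 9) = 265
D(7) = 6 x (265 + 44) = 1854
D(8) = 7 x (1854 + 265) = 14833
D(9) = 8 x (D(8) + D(7)) = 8 x (14833 + 1854)

Final answer: D(9) = 133496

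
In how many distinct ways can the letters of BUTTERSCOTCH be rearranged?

Letters (B:1, C:2, E:1, H:1, O:1, R:1, S:1, T:3, U:1). Total letters: 12.
Permutations = 12!/(3! x 2!).

Final answer: 39916800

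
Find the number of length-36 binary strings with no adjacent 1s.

Classify by the final bit: ...0 gives a(n-1) strings, ...01 gives a(n-2) strings. Thus a(n) = a(n-1) + a(n-2) with a(1)=2, a(2)=3.
Building up term by term: a(1)=2, a(2)=3, a(3)=5, a(4)=8, a(5)=13, a(6)=21, a(7)=34, a(8)=55, a(9)=89, a(10)=144, a(11)=233, a(12)=377, a(13)=610, a(14)=987, a(15)=1597, a(16)=2584, a(17)=4181, a(18)=6765, a(19)=10946, a(20)=17711, a(21)=28657, a(22)=46368, a(23)=75025, a(24)=121393, a(25)=196418, a(26)=317811, a(27)=514229, a(28)=832040, a(29)=1346269, a(30)=2178309, a(31)=3524578, a(32)=5702887, a(33)=9227465, a(34)=14930352, a(35)=24157817, a(36)=39088169.

Final answer: 39088169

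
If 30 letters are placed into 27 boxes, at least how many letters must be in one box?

By the pigeonhole principle: ceiling(30/27).

Final answer: 2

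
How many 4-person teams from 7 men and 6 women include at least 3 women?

Sum over valid woman counts:
C(6,3)C(7,1) = 140
C(6,4)C(7,0) = 15
Total: 140 + 15.

Final answer: 155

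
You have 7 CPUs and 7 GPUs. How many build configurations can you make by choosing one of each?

By the multiplication principle: 7 x 7.

Final answer: 49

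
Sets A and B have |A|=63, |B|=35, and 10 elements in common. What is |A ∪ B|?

|A union B| = |A| + |B| - |A intersect B| = 63 + 35 - 10.

Final answer: 88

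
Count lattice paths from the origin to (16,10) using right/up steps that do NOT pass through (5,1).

Total paths to (16,10): C(26,10) = 5311735.
Paths through (5,1): C(6,1) x C(20,9) = 1007760.
Avoiding (5,1): 5311735 - 1007760.

Final answer: 4303975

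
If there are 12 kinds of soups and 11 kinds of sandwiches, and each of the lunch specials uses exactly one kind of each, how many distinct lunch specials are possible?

By the multiplication principle: 12 x 11.

Final answer: 132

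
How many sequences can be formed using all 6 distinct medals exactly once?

The number of ways to arrange 6 distinct objects is 6!.

Final answer: 6! = 720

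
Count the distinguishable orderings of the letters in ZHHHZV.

Letters (H:3, V:1, Z:2). Total letters: 6.
Permutations = 6!/(3! x 2!).

Final answer: 60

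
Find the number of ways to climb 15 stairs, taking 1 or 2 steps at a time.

Condition on the final move: it is a 1-step (f(n-1) ways to get there) or a 2-step (f(n-2) ways), so f(n) = f(n-1) + f(n-2), with f(1)=1, f(2)=2.
Computing successive values: f(1)=1, f(2)=2, f(3)=3, f(4)=5, f(5)=8, f(6)=13, f(7)=21, f(8)=34, f(9)=55, f(10)=89, f(11)=144, f(12)=233, f(13)=377, f(14)=610, f(15)=987.

Final answer: 987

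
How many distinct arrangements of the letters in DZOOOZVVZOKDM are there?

Letters (D:2, K:1, M:1, O:4, V:2, Z:3). Total letters: 13.
Permutations = 13!/(4! x 3! x 2! x 2!).

Final answer: 10810800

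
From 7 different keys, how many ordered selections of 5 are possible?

P(7,5) = 7!/(7-5)! = 7!/2!.

Final answer: P(7,5) = 2520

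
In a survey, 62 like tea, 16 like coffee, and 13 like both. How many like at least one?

|A union B| = |A| + |B| - |A intersect B| = 62 + 16 - 13.

Final answer: 65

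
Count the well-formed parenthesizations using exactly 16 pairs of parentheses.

This is counted by the nth Catalan number C_n. Here n = 16 (pairs).
C_n = C(2n,n) - C(2n,n+1), so C_{16} = C(32,16) - C(32,17) = 601080390 - 565722720.

Final answer: C_{16} = 35357670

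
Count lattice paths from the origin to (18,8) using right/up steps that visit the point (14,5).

Paths (0,0)->(14,5): C(19,5) = 11628.
Paths (14,5)->(18,8): C(7,3) = 35.
By multiplication principle: 11628 x 35.

Final answer: 406980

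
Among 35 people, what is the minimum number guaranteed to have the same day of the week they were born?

There are 7 possible values for day of the week they were born. With 35 people and 7 categories, by pigeonhole: ceiling(35/7).

Final answer: 5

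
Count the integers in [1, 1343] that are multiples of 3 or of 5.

Multiples of 3: 447. Multiples of 5: 268. Of both (lcm=15): 89.
By inclusion-exclusion: 447 + 268 - 89.

Final answer: 626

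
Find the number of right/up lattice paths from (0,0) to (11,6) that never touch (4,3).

Total paths to (11,6): C(17,6) = 12376.
Paths through (4,3): C(7,3) x C(10,3) = 4200.
Avoiding (4,3): 12376 - 4200.

Final answer: 8176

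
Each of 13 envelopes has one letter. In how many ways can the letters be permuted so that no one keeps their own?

Derangements satisfy D(n) = (n-1)(D(n-1) + D(n-2)), starting from D(0)=1, D(1)=0.
D(2) = 1 x (0 + 1) = 1
D(3) = 2 x (1 + 0) = 2
D(4) = 3 x (2 + 1) = 9
D(5) = 4 x (9 + 2) = 44
D(6) = 5 x (44 + 9) = 265
D(7) = 6 x (265 + 44) = 1854
D(8) = 7 x (1854 + 265) = 14833
D(9) = 8 x (14833 + 1854) = 133496
D(10) = 9 x (133496 + 14833) = 1334961
D(11) = 10 x (1334961 + 133496) = 14684570
D(12) = 11 x (14684570 + 1334961) = 176214841
D(13) = 12 x (D(12) + D(11)) = 12 x (176214841 + 14684570)

Final answer: D(13) = 2290792932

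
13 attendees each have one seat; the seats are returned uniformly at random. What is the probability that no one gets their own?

Derangements satisfy D(n) = (n-1)(D(n-1) + D(n-2)), starting from D(0)=1, D(1)=0.
Building up: D(2)=1, D(3)=2, D(4)=9, D(5)=44, D(6)=265, D(7)=1854, D(8)=14833, D(9)=133496, D(10)=1334961, D(11)=14684570, D(12)=176214841, D(13)=2290792932.
Total arrangements: 13! = 6227020800.
Probability = D(13)/13! = 63633137/172972800.

Final answer: D(13)/13! = 2290792932/6227020800 = 0.367879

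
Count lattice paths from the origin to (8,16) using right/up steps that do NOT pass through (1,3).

Total paths to (8,16): C(24,16) = 735471.
Paths through (1,3): C(4,3) x C(20,13) = 310080.
Avoiding (1,3): 735471 - 310080.

Final answer: 425391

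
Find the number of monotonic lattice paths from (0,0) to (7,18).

Each path has 7 right steps and 18 up steps in some order (25 steps total).
Choose which 18 of the 25 steps are up: C(25,18).

Final answer: C(25,18) = 480700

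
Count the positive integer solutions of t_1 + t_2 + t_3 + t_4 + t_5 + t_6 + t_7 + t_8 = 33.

Substitute t'_i = t_i - 1 (so t'_i >= 0). Then sum t'_i = 33 - 8 = 25.
Stars and bars: C(25+8-1, 8-1) = C(32,7).

Final answer: C(32,7) = 3365856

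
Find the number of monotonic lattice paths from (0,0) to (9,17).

Each path has 9 right steps and 17 up steps in some order (26 steps total).
Choose which 17 of the 26 steps are up: C(26,17).

Final answer: C(26,17) = 3124550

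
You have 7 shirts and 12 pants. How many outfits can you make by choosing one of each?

By the multiplication principle: 7 x 12.

Final answer: 84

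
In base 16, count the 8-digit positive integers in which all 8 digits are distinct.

The leading digit has 15 choices (anything but zero); the next has 15 (anything but the first), then 14, and so on, one fewer each time.
Total: 15 x 15 x 14 x 13 x 12 x 11 x 10 x 9.

Final answer: 486486000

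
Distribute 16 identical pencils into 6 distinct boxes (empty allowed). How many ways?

Stars and bars: C(n+k-1, k-1) = C(21,5).

Final answer: C(21,5) = 20349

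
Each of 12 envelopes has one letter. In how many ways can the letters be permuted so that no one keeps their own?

D(n) = (n-1)(D(n-1) + D(n-2)), D(0)=1, D(1)=0.
D(2) = 1 x (0 + 1) = 1
D(3) = 2 x (1 + 0) = 2
D(4) = 3 x (2 + 1) = 9
D(5) = 4 x (9 + 2) = 44
D(6) = 5 x (44 + 9) = 265
D(7) = 6 x (265 + 44) = 1854
D(8) = 7 x (1854 + 265) = 14833
D(9) = 8 x (14833 + 1854) = 133496
D(10) = 9 x (133496 + 14833) = 1334961
D(11) = 10 x (1334961 + 133496) = 14684570
D(12) = 11 x (D(11) + D(10)) = 11 x (14684570 + 1334961)

Final answer: D(12) = 176214841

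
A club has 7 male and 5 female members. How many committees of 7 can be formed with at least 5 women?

Sum over valid woman counts:
C(5,5)C(7,2).

Final answer: 21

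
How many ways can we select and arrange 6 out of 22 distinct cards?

P(22,6) = 22!/(22-6)! = 22!/16!.

Final answer: P(22,6) = 53721360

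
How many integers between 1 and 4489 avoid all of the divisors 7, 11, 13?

|div by 7|=641, |div by 11|=408, |div by 13|=345.
|div by 7&11|=58, |div by 7&13|=49, |div by 11&13|=31, |div by all|=4.
By inclusion-exclusion, divisible by at least one: 641+408+345-58-49-31+4 = 1260.
Not divisible by any: 4489 - 1260.

Final answer: 3229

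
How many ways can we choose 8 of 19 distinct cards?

C(19,8) = 19!/(8! x (19-8)!).

Final answer: C(19,8) = 75582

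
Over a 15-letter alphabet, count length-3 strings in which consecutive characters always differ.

First character: 15 choices. Each subsequent: 14 choices (must differ from the previous one).
Total: 15 x 14^2.

Final answer: 15 x 14^{2} = 2940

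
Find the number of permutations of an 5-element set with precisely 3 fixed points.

Choose which 3 elements are fixed: C(5,3) = 10.
Derange the remaining 2 using D(j) = (j-1)(D(j-1) + D(j-2)), D(0)=1, D(1)=0: D(2)=1.
Total: 10 x 1.

Final answer: C(5,3) D(2) = 10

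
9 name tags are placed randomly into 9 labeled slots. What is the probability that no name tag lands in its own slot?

Derangements satisfy D(n) = (n-1)(D(n-1) + D(n-2)), starting from D(0)=1, D(1)=0.
Building up: D(2)=1, D(3)=2, D(4)=9, D(5)=44, D(6)=265, D(7)=1854, D(8)=14833, D(9)=133496.
Total arrangements: 9! = 362880.
Probability = D(9)/9! = 16687/45360.

Final answer: D(9)/9! = 133496/362880 = 0.367879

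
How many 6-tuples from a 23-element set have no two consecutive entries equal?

First character: 23 choices. Each subsequent: 22 choices (must differ from the previous one).
Total: 23 x 22^5.

Final answer: 23 x 22^{5} = 118533536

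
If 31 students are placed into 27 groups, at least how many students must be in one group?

By the pigeonhole principle: ceiling(31/27).

Final answer: 2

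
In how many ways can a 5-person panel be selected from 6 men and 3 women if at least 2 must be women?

Sum over valid woman counts:
C(3,2)C(6,3) = 60
C(3,3)C(6,2) = 15
Total: 60 + 15.

Final answer: 75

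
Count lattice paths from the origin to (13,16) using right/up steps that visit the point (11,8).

Paths (0,0)->(11,8): C(19,8) = 75582.
Paths (11,8)->(13,16): C(10,8) = 45.
By multiplication principle: 75582 x 45.

Final answer: 3401190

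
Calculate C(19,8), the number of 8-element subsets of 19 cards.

C(19,8) = 19!/(8! x (19-8)!).

Final answer: C(19,8) = 75582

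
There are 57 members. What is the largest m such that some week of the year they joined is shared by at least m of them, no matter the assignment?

There are 52 possible values for week of the year they joined. With 57 members and 52 categories, by pigeonhole: ceiling(57/52).

Final answer: 2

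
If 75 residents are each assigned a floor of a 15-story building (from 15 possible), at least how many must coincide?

There are 15 possible values for floor of a 15-story building. With 75 residents and 15 categories, by pigeonhole: ceiling(75/15).

Final answer: 5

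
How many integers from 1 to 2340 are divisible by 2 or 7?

Multiples of 2: 1170. Multiples of 7: 334. Of both (lcm=14): 167.
By inclusion-exclusion: 1170 + 334 - 167.

Final answer: 1337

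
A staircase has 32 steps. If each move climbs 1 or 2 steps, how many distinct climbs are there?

Condition on the final move: it is a 1-step (f(n-1) ways to get there) or a 2-step (f(n-2) ways), so f(n) = f(n-1) + f(n-2), with f(1)=1, f(2)=2.
Iterating the recurrence: f(1)=1, f(2)=2, f(3)=3, f(4)=5, f(5)=8, f(6)=13, f(7)=21, f(8)=34, f(9)=55, f(10)=89, f(11)=144, f(12)=233, f(13)=377, f(14)=610, f(15)=987, f(16)=1597, f(17)=2584, f(18)=4181, f(19)=6765, f(20)=10946, f(21)=17711, f(22)=28657, f(23)=46368, f(24)=75025, f(25)=121393, f(26)=196418, f(27)=317811, f(28)=514229, f(29)=832040, f(30)=1346269, f(31)=2178309, f(32)=3524578.

Final answer: 3524578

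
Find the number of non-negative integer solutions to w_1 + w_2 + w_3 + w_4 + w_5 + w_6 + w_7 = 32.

Stars and bars with 32 stars and 6 bars:
C(32+7-1, 7-1) = C(38,6).

Final answer: C(38,6) = 2760681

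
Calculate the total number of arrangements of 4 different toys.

The number of ways to arrange 4 distinct objects is 4!.

Final answer: 4! = 24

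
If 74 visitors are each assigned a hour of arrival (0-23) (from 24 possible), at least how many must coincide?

There are 24 possible values for hour of arrival (0-23). With 74 visitors and 24 categories, by pigeonhole: ceiling(74/24).

Final answer: 4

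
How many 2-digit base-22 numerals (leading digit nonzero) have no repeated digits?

The leading digit has 21 choices (anything but zero); the next has 21 (anything but the first), then 20, and so on, one fewer each time.
Total: 21 x 21.

Final answer: 441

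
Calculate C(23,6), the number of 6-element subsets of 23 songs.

C(23,6) = 23!/(6! x (23-6)!).

Final answer: C(23,6) = 100947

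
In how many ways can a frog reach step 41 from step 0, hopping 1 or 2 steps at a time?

Let f(n) count the ways. The last step is size 1 or 2, so f(n) = f(n-1) + f(n-2) with f(1)=1, f(2)=2.
Computing successive values: f(1)=1, f(2)=2, f(3)=3, f(4)=5, f(5)=8, f(6)=13, f(7)=21, f(8)=34, f(9)=55, f(10)=89, f(11)=144, f(12)=233, f(13)=377, f(14)=610, f(15)=987, f(16)=1597, f(17)=2584, f(18)=4181, f(19)=6765, f(20)=10946, f(21)=17711, f(22)=28657, f(23)=46368, f(24)=75025, f(25)=121393, f(26)=196418, f(27)=317811, f(28)=514229, f(29)=832040, f(30)=1346269, f(31)=2178309, f(32)=3524578, f(33)=5702887, f(34)=9227465, f(35)=14930352, f(36)=24157817, f(37)=39088169, f(38)=63245986, f(39)=102334155, f(40)=165580141, f(41)=267914296.

Final answer: 267914296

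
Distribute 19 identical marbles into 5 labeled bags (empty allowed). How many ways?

Stars and bars: C(n+k-1, k-1) = C(23,4).

Final answer: C(23,4) = 8855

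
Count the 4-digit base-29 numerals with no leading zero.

In base 29, the leading digit has 28 choices (1..28); each of the remaining 3 digits has 29 choices.
Total: 28 x 29^3.

Final answer: 682892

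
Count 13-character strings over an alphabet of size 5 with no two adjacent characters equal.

Let g(n) count such strings. g(1) = 5, and each valid string of length n-1 extends in 4 ways (any symbol but the last), so g(n) = 4 g(n-1).
Total: g(13) = 5 x 4^12.

Final answer: 5 x 4^{12} = 83886080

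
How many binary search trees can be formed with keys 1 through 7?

This is counted by the nth Catalan number C_n. Here n = 7.
C_n = (2n)!/(n!(n+1)!), so C_{7} = 14!/(7! x 8!) = C(14,7)/8 = 3432/8.

Final answer: C_{7} = 429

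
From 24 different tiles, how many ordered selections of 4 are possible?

P(24,4) = 24!/(24-4)! = 24!/20!.

Final answer: P(24,4) = 255024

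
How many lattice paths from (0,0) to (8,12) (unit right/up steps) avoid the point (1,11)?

Total paths to (8,12): C(20,12) = 125970.
Paths through (1,11): C(12,11) x C(8,1) = 96.
Avoiding (1,11): 125970 - 96.

Final answer: 125874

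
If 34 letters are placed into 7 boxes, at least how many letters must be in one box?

By the pigeonhole principle: ceiling(34/7).

Final answer: 5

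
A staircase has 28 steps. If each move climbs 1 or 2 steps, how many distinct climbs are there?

Let f(n) be the number of climbs. Removing the last move (1 or 2 steps) gives f(n) = f(n-1) + f(n-2); base cases f(1)=1, f(2)=2.
Iterating the recurrence: f(1)=1, f(2)=2, f(3)=3, f(4)=5, f(5)=8, f(6)=13, f(7)=21, f(8)=34, f(9)=55, f(10)=89, f(11)=144, f(12)=233, f(13)=377, f(14)=610, f(15)=987, f(16)=1597, f(17)=2584, f(18)=4181, f(19)=6765, f(20)=10946, f(21)=17711, f(22)=28657, f(23)=46368, f(24)=75025, f(25)=121393, f(26)=196418, f(27)=317811, f(28)=514229.

Final answer: 514229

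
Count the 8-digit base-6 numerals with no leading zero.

These are the integers in [6^7, 6^8), so the count is 6^8 - 6^7 = 5 x 6^7.

Final answer: 1399680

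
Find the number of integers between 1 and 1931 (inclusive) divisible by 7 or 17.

Multiples of 7: 275. Multiples of 17: 113. Of both (lcm=119): 16.
By inclusion-exclusion: 275 + 113 - 16.

Final answer: 372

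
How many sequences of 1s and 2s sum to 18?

Let f(n) be the number of climbs. Removing the last move (1 or 2 steps) gives f(n) = f(n-1) + f(n-2); base cases f(1)=1, f(2)=2.
Computing successive values: f(1)=1, f(2)=2, f(3)=3, f(4)=5, f(5)=8, f(6)=13, f(7)=21, f(8)=34, f(9)=55, f(10)=89, f(11)=144, f(12)=233, f(13)=377, f(14)=610, f(15)=987, f(16)=1597, f(17)=2584, f(18)=4181.

Final answer: 4181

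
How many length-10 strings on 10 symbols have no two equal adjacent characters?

Let g(n) count such strings. g(1) = 10, and each valid string of length n-1 extends in 9 ways (any symbol but the last), so g(n) = 9 g(n-1).
Total: g(10) = 10 x 9^9.

Final answer: 10 x 9^{9} = 3874204890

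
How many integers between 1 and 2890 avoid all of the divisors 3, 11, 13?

|div by 3|=963, |div by 11|=262, |div by 13|=222.
|div by 3&11|=87, |div by 3&13|=74, |div by 11&13|=20, |div by all|=6.
By inclusion-exclusion, divisible by at least one: 963+262+222-87-74-20+6 = 1272.
Not divisible by any: 2890 - 1272.

Final answer: 1618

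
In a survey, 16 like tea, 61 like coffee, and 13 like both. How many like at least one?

|A union B| = |A| + |B| - |A intersect B| = 16 + 61 - 13.

Final answer: 64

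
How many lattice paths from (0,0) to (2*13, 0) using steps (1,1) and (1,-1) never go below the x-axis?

Total monotonic paths to (13,13): C(26,13) = 10400600.
By the reflection principle, paths that go above the diagonal number C(26,14) = 9657700.
Valid Dyck paths: 10400600 - 9657700.
(Equivalently, C_{13} = C(26,13)/14 = 10400600/14.)

Final answer: C_{13} = 742900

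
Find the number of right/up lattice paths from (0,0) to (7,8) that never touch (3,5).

Total paths to (7,8): C(15,8) = 6435.
Paths through (3,5): C(8,5) x C(7,3) = 1960.
Avoiding (3,5): 6435 - 1960.

Final answer: 4475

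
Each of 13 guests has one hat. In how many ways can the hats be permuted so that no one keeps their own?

Derangements satisfy D(n) = (n-1)(D(n-1) + D(n-2)), starting from D(0)=1, D(1)=0.
D(2) = 1 x (0 + 1) = 1
D(3) = 2 x (1 + 0) = 2
D(4) = 3 x (2 + 1) = 9
D(5) = 4 x (9 + 2) = 44
D(6) = 5 x (44 + 9) = 265
D(7) = 6 x (265 + 44) = 1854
D(8) = 7 x (1854 + 265) = 14833
D(9) = 8 x (14833 + 1854) = 133496
D(10) = 9 x (133496 + 14833) = 1334961
D(11) = 10 x (1334961 + 133496) = 14684570
D(12) = 11 x (14684570 + 1334961) = 176214841
D(13) = 12 x (D(12) + D(11)) = 12 x (176214841 + 14684570)

Final answer: D(13) = 2290792932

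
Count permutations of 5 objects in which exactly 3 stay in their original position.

Choose which 3 elements are fixed: C(5,3) = 10.
Derange the remaining 2 using D(j) = (j-1)(D(j-1) + D(j-2)), D(0)=1, D(1)=0: D(2)=1.
Total: 10 x 1.

Final answer: C(5,3) D(2) = 10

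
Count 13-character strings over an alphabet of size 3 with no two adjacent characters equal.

First character: 3 choices. Each subsequent: 2 choices (must differ from the previous one).
Total: 3 x 2^12.

Final answer: 3 x 2^{12} = 12288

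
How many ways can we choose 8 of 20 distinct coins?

C(20,8) = 20!/(8! x (20-8)!).

Final answer: C(20,8) = 125970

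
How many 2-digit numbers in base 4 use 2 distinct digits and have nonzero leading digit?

The leading digit has 3 choices (anything but zero); the next has 3 (anything but the first), then 2, and so on, one fewer each time.
Total: 3 x 3.

Final answer: 9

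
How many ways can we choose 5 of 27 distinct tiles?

C(27,5) = 27!/(5! x 22!).

Final answer: \binom{27}{5} = 80730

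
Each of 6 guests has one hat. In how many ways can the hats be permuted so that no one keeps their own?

Derangements satisfy D(n) = (n-1)(D(n-1) + D(n-2)), starting from D(0)=1, D(1)=0.
D(2) = 1 x (0 + 1) = 1
D(3) = 2 x (1 + 0) = 2
D(4) = 3 x (2 + 1) = 9
D(5) = 4 x (9 + 2) = 44
D(6) = 5 x (D(5) + D(4)) = 5 x (44 + 9)

Final answer: D(6) = 265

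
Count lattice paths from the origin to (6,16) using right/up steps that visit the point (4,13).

Paths (0,0)->(4,13): C(17,13) = 2380.
Paths (4,13)->(6,16): C(5,3) = 10.
By multiplication principle: 2380 x 10.

Final answer: 23800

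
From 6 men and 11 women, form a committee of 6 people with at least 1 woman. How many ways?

Sum over valid woman counts:
C(11,1)C(6,5) = 66
C(11,2)C(6,4) = 825
C(11,3)C(6,3) = 3300
C(11,4)C(6,2) = 4950
C(11,5)C(6,1) = 2772
C(11,6)C(6,0) = 462
Total: 66 + 825 + 3300 + 4950 + 2772 + 462.

Final answer: 12375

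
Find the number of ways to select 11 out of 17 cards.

C(17,11) = 17!/(11! x 6!).

Final answer: \binom{17}{11} = 12376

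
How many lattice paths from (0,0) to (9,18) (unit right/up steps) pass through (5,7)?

Paths (0,0)->(5,7): C(12,7) = 792.
Paths (5,7)->(9,18): C(15,11) = 1365.
By multiplication principle: 792 x 1365.

Final answer: 1081080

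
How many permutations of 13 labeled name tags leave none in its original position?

D(n) = (n-1)(D(n-1) + D(n-2)), D(0)=1, D(1)=0.
D(2) = 1 x (0 + 1) = 1
D(3) = 2 x (1 + 0) = 2
D(4) = 3 x (2 + 1) = 9
D(5) = 4 x (9 + 2) = 44
D(6) = 5 x (44 + 9) = 265
D(7) = 6 x (265 + 44) = 1854
D(8) = 7 x (1854 + 265) = 14833
D(9) = 8 x (14833 + 1854) = 133496
D(10) = 9 x (133496 + 14833) = 1334961
D(11) = 10 x (1334961 + 133496) = 14684570
D(12) = 11 x (14684570 + 1334961) = 176214841
D(13) = 12 x (D(12) + D(11)) = 12 x (176214841 + 14684570)

Final answer: D(13) = 2290792932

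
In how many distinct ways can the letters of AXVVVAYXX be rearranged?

Letters (A:2, V:3, X:3, Y:1). Total letters: 9.
Permutations = 9!/(3! x 3! x 2!).

Final answer: 5040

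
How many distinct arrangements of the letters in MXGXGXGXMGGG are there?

Letters (G:6, M:2, X:4). Total letters: 12.
Permutations = 12!/(6! x 4! x 2!).

Final answer: 13860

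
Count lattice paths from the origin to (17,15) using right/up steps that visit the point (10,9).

Paths (0,0)->(10,9): C(19,9) = 92378.
Paths (10,9)->(17,15): C(13,6) = 1716.
By multiplication principle: 92378 x 1716.

Final answer: 158520648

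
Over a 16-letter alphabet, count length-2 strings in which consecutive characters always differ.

Let g(n) count such strings. g(1) = 16, and each valid string of length n-1 extends in 15 ways (any symbol but the last), so g(n) = 15 g(n-1).
Total: g(2) = 16 x 15^1.

Final answer: 16 x 15^{1} = 240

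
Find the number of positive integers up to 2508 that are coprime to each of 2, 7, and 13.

|div by 2|=1254, |div by 7|=358, |div by 13|=192.
|div by 2&7|=179, |div by 2&13|=96, |div by 7&13|=27, |div by all|=13.
By inclusion-exclusion, divisible by at least one: 1254+358+192-179-96-27+13 = 1515.
Not divisible by any: 2508 - 1515.

Final answer: 993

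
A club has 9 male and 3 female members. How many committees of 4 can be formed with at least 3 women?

Sum over valid woman counts:
C(3,3)C(9,1).

Final answer: 9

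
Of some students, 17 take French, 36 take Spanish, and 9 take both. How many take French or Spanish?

|A union B| = |A| + |B| - |A intersect B| = 17 + 36 - 9.

Final answer: 44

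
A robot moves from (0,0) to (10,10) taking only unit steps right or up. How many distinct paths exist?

Each path has 10 right steps and 10 up steps in some order (20 steps total).
Choose which 10 of the 20 steps are up: C(20,10).

Final answer: C(20,10) = 184756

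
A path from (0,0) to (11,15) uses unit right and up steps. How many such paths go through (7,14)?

Paths (0,0)->(7,14): C(21,14) = 116280.
Paths (7,14)->(11,15): C(5,1) = 5.
By multiplication principle: 116280 x 5.

Final answer: 581400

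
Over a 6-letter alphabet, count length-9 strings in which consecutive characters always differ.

Let g(n) count such strings. g(1) = 6, and each valid string of length n-1 extends in 5 ways (any symbol but the last), so g(n) = 5 g(n-1).
Total: g(9) = 6 x 5^8.

Final answer: 6 x 5^{8} = 2343750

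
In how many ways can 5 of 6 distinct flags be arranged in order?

P(6,5) = 6!/(6-5)! = 6!/1!.

Final answer: P(6,5) = 720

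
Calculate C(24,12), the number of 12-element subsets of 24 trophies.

C(24,12) = 24!/(12! x 12!).

Final answer: \binom{24}{12} = 2704156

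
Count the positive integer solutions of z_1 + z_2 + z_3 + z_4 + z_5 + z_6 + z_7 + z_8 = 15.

Substitute z'_i = z_i - 1 (so z'_i >= 0). Then sum z'_i = 15 - 8 = 7.
Stars and bars: C(7+8-1, 8-1) = C(14,7).

Final answer: C(14,7) = 3432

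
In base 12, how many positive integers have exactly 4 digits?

These are the integers in [12^3, 12^4), so the count is 12^4 - 12^3 = 11 x 12^3.

Final answer: 19008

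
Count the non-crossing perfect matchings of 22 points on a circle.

This is counted by the nth Catalan number C_n. Here n = 22/2 = 11.
C_n = C(2n,n)/(n+1), so C_{11} = C(22,11)/12 = 705432/12.

Final answer: C_{11} = 58786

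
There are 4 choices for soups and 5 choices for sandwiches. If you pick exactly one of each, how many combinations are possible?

By the multiplication principle: 4 x 5.

Final answer: 20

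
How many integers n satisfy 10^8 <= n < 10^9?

These are the integers in [10^8, 10^9), so the count is 10^9 - 10^8 = 9 x 10^8.

Final answer: 900000000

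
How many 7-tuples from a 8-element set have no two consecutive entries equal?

First character: 8 choices. Each subsequent: 7 choices (must differ from the previous one).
Total: 8 x 7^6.

Final answer: 8 x 7^{6} = 941192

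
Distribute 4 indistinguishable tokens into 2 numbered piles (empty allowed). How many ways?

Stars and bars: C(n+k-1, k-1) = C(5,1).

Final answer: C(5,1) = 5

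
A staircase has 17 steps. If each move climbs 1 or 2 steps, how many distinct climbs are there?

Let f(n) count the ways. The last step is size 1 or 2, so f(n) = f(n-1) + f(n-2) with f(1)=1, f(2)=2.
Building up term by term: f(1)=1, f(2)=2, f(3)=3, f(4)=5, f(5)=8, f(6)=13, f(7)=21, f(8)=34, f(9)=55, f(10)=89, f(11)=144, f(12)=233, f(13)=377, f(14)=610, f(15)=987, f(16)=1597, f(17)=2584.

Final answer: 2584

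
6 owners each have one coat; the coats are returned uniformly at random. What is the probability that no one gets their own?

Derangements satisfy D(n) = (n-1)(D(n-1) + D(n-2)), starting from D(0)=1, D(1)=0.
Building up: D(2)=1, D(3)=2, D(4)=9, D(5)=44, D(6)=265.
Total arrangements: 6! = 720.
Probability = D(6)/6! = 53/144.

Final answer: D(6)/6! = 265/720 = 0.368056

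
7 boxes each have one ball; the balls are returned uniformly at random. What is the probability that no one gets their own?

Derangements satisfy D(n) = (n-1)(D(n-1) + D(n-2)), starting from D(0)=1, D(1)=0.
Building up: D(2)=1, D(3)=2, D(4)=9, D(5)=44, D(6)=265, D(7)=1854.
Total arrangements: 7! = 5040.
Probability = D(7)/7! = 103/280.

Final answer: D(7)/7! = 1854/5040 = 0.367857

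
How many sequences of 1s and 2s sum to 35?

Let f(n) be the number of climbs. Removing the last move (1 or 2 steps) gives f(n) = f(n-1) + f(n-2); base cases f(1)=1, f(2)=2.
Computing successive values: f(1)=1, f(2)=2, f(3)=3, f(4)=5, f(5)=8, f(6)=13, f(7)=21, f(8)=34, f(9)=55, f(10)=89, f(11)=144, f(12)=233, f(13)=377, f(14)=610, f(15)=987, f(16)=1597, f(17)=2584, f(18)=4181, f(19)=6765, f(20)=10946, f(21)=17711, f(22)=28657, f(23)=46368, f(24)=75025, f(25)=121393, f(26)=196418, f(27)=317811, f(28)=514229, f(29)=832040, f(30)=1346269, f(31)=2178309, f(32)=3524578, f(33)=5702887, f(34)=9227465, f(35)=14930352.

Final answer: 14930352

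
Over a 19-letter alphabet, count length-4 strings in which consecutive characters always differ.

First character: 19 choices. Each subsequent: 18 choices (must differ from the previous one).
Total: 19 x 18^3.

Final answer: 19 x 18^{3} = 110808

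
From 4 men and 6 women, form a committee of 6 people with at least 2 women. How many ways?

Sum over valid woman counts:
C(6,2)C(4,4) = 15
C(6,3)C(4,3) = 80
C(6,4)C(4,2) = 90
C(6,5)C(4,1) = 24
C(6,6)C(4,0) = 1
Total: 15 + 80 + 90 + 24 + 1.

Final answer: 210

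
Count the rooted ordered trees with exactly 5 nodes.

This is counted by the nth Catalan number C_n. Here n = 5 - 1 = 4.
C_n = C(2n,n) - C(2n,n+1), so C_{4} = C(8,4) - C(8,5) = 70 - 56.

Final answer: C_{4} = 14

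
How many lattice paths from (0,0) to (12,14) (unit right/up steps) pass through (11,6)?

Paths (0,0)->(11,6): C(17,6) = 12376.
Paths (11,6)->(12,14): C(9,8) = 9.
By multiplication principle: 12376 x 9.

Final answer: 111384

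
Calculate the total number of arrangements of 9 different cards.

The number of ways to arrange 9 distinct objects is 9!.

Final answer: 9! = 362880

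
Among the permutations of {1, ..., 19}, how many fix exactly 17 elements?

Choose which 17 elements are fixed: C(19,17) = 171.
Derange the remaining 2 using D(j) = (j-1)(D(j-1) + D(j-2)), D(0)=1, D(1)=0: D(2)=1.
Total: 171 x 1.

Final answer: C(19,17) D(2) = 171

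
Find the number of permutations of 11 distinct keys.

The number of ways to arrange 11 distinct objects is 11!.

Final answer: 11! = 39916800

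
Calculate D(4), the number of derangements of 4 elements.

D(n) = (n-1)(D(n-1) + D(n-2)), D(0)=1, D(1)=0.
D(2) = 1 x (0 + 1) = 1
D(3) = 2 x (1 + 0) = 2
D(4) = 3 x (D(3) + D(2)) = 3 x (2 + 1)

Final answer: D(4) = 9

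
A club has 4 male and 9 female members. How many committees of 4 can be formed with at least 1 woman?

Sum over valid woman counts:
C(9,1)C(4,3) = 36
C(9,2)C(4,2) = 216
C(9,3)C(4,1) = 336
C(9,4)C(4,0) = 126
Total: 36 + 216 + 336 + 126.

Final answer: 714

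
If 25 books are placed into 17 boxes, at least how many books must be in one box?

By the pigeonhole principle: ceiling(25/17).

Final answer: 2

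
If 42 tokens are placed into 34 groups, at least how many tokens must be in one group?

By the pigeonhole principle: ceiling(42/34).

Final answer: 2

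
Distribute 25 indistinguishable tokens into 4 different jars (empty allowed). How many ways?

Stars and bars: C(n+k-1, k-1) = C(28,3).

Final answer: C(28,3) = 3276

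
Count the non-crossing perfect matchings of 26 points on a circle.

The structures are counted by the Catalan number C_n. Here n = 26/2 = 13.
Using C_0 = 1 and C_(k+1) = C_k x 2(2k+1)/(k+2), build up term by term: C_1=1, C_2=2, C_3=5, C_4=14, C_5=42, C_6=132, C_7=429, C_8=1430, C_9=4862, C_10=16796, C_11=58786, C_12=208012, C_13=742900.

Final answer: C_{13} = 742900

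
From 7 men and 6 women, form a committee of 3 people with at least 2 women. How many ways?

Sum over valid woman counts:
C(6,2)C(7,1) = 105
C(6,3)C(7,0) = 20
Total: 105 + 20.

Final answer: 125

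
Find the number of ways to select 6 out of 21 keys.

C(21,6) = 21!/(6! x (21-6)!).

Final answer: C(21,6) = 54264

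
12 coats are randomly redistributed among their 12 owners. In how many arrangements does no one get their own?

Use the recurrence D(n) = (n-1)(D(n-1) + D(n-2)) with D(0)=1, D(1)=0.
D(2) = 1 x (0 + 1) = 1
D(3) = 2 x (1 + 0) = 2
D(4) = 3 x (2 + 1) = 9
D(5) = 4 x (9 + 2) = 44
D(6) = 5 x (44 + 9) = 265
D(7) = 6 x (265 + 44) = 1854
D(8) = 7 x (1854 + 265) = 14833
D(9) = 8 x (14833 + 1854) = 133496
D(10) = 9 x (133496 + 14833) = 1334961
D(11) = 10 x (1334961 + 133496) = 14684570
D(12) = 11 x (D(11) + D(10)) = 11 x (14684570 + 1334961)

Final answer: D(12) = 176214841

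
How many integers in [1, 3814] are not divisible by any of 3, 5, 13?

|div by 3|=1271, |div by 5|=762, |div by 13|=293.
|div by 3&5|=254, |div by 3&13|=97, |div by 5&13|=58, |div by all|=19.
By inclusion-exclusion, divisible by at least one: 1271+762+293-254-97-58+19 = 1936.
Not divisible by any: 3814 - 1936.

Final answer: 1878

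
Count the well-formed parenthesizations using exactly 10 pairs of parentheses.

This is counted by the nth Catalan number C_n. Here n = 10 (pairs).
C_n = (2n)!/(n!(n+1)!), so C_{10} = 20!/(10! x 11!) = C(20,10)/11 = 184756/11.

Final answer: C_{10} = 16796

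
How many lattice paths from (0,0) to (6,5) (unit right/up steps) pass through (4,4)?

Paths (0,0)->(4,4): C(8,4) = 70.
Paths (4,4)->(6,5): C(3,1) = 3.
By multiplication principle: 70 x 3.

Final answer: 210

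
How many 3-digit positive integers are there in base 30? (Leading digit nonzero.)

Leading digit: 29 options (nonzero). Other 2 digit(s): 30 options each.
Total: 29 x 30^2.

Final answer: 26100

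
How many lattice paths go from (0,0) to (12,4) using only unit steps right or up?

Each path has 12 right steps and 4 up steps in some order (16 steps total).
Choose which 4 of the 16 steps are up: C(16,4).

Final answer: C(16,4) = 1820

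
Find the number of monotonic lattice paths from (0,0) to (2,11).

Each path has 2 right steps and 11 up steps in some order (13 steps total).
Choose which 11 of the 13 steps are up: C(13,11).

Final answer: C(13,11) = 78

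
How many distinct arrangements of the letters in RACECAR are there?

Letters (A:2, C:2, E:1, R:2). Total letters: 7.
Permutations = 7!/(2! x 2! x 2!).

Final answer: 630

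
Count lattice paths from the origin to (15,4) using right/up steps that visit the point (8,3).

Paths (0,0)->(8,3): C(11,3) = 165.
Paths (8,3)->(15,4): C(8,1) = 8.
By multiplication principle: 165 x 8.

Final answer: 1320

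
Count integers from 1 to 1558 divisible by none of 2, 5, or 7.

|div by 2|=779, |div by 5|=311, |div by 7|=222.
|div by 2&5|=155, |div by 2&7|=111, |div by 5&7|=44, |div by all|=22.
By inclusion-exclusion, divisible by at least one: 779+311+222-155-111-44+22 = 1024.
Not divisible by any: 1558 - 1024.

Final answer: 534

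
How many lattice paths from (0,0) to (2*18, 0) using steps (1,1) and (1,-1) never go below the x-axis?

Total monotonic paths to (18,18): C(36,18) = 9075135300.
Reflecting each bad path at its first crossing gives a bijection with paths to (17,19): C(36,19) = 8597496600.
Valid Dyck paths: 9075135300 - 8597496600.
(Check: C(36,18) - C(36,19) = C(36,18)/19, the Catalan number C_{18}.)

Final answer: C_{18} = 477638700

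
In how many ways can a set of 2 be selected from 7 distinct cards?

C(7,2) = 7!/(2! x (7-2)!).

Final answer: C(7,2) = 21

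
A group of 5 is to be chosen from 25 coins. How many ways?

C(25,5) = 25!/(5! x (25-5)!).

Final answer: C(25,5) = 53130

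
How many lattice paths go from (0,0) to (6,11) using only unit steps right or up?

Each path has 6 right steps and 11 up steps in some order (17 steps total).
Choose which 11 of the 17 steps are up: C(17,11).

Final answer: C(17,11) = 12376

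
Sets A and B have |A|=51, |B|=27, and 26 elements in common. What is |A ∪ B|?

|A union B| = |A| + |B| - |A intersect B| = 51 + 27 - 26.

Final answer: 52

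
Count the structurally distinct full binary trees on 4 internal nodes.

This is a standard Catalan-number count: the answer is C_n. Here n = 4.
C_n = C(2n,n)/(n+1), so C_{4} = C(8,4)/5 = 70/5.

Final answer: C_{4} = 14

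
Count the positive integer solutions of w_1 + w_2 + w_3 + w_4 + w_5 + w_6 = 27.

Substitute w'_i = w_i - 1 (so w'_i >= 0). Then sum w'_i = 27 - 6 = 21.
Stars and bars: C(21+6-1, 6-1) = C(26,5).

Final answer: C(26,5) = 65780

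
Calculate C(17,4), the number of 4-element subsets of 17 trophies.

C(17,4) = 17!/(4! x (17-4)!).

Final answer: C(17,4) = 2380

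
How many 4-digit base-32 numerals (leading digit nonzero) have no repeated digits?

First digit: 31 (nonzero). Second: 31 (not first). Third: 30, etc.
Total: 31 x 31 x 30 x 29.

Final answer: 836070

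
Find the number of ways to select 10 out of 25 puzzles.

C(25,10) = 25!/(10! x 15!).

Final answer: \binom{25}{10} = 3268760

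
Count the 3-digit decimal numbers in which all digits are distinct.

First digit: 9 (not 0). Second: 9 (not first). Third: 8, etc.
Total: 9 x 9 x 8.

Final answer: 648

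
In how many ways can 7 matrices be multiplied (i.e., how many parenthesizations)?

The structures are counted by the Catalan number C_n. Here n = 7 - 1 = 6.
C_n = C(2n,n) - C(2n,n+1), so C_{6} = C(12,6) - C(12,7) = 924 - 792.

Final answer: C_{6} = 132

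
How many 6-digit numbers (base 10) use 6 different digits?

First digit: 9 (not 0). Second: 9 (not first). Third: 8, etc.
Total: 9 x 9 x 8 x 7 x 6 x 5.

Final answer: 136080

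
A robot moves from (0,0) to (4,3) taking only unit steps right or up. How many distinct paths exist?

Each path has 4 right steps and 3 up steps in some order (7 steps total).
Choose which 3 of the 7 steps are up: C(7,3).

Final answer: C(7,3) = 35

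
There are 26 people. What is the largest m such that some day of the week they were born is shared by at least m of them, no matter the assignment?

There are 7 possible values for day of the week they were born. With 26 people and 7 categories, by pigeonhole: ceiling(26/7).

Final answer: 4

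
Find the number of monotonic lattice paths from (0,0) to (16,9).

Each path has 16 right steps and 9 up steps in some order (25 steps total).
Choose which 9 of the 25 steps are up: C(25,9).

Final answer: C(25,9) = 2042975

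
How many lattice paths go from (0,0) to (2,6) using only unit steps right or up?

Each path has 2 right steps and 6 up steps in some order (8 steps total).
Choose which 6 of the 8 steps are up: C(8,6).

Final answer: C(8,6) = 28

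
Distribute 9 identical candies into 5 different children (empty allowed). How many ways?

Stars and bars: C(n+k-1, k-1) = C(13,4).

Final answer: C(13,4) = 715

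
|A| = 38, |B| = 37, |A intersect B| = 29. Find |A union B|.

|A union B| = |A| + |B| - |A intersect B| = 38 + 37 - 29.

Final answer: 46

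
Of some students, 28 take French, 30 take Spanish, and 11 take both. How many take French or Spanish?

|A union B| = |A| + |B| - |A intersect B| = 28 + 30 - 11.

Final answer: 47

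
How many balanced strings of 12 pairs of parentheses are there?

This is a standard Catalan-number count: the answer is C_n. Here n = 12 (pairs).
C_n = C(2n,n)/(n+1), so C_{12} = C(24,12)/13 = 2704156/13.

Final answer: C_{12} = 208012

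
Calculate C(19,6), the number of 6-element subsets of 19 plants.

C(19,6) = 19!/(6! x (19-6)!).

Final answer: C(19,6) = 27132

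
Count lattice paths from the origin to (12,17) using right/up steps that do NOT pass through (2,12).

Total paths to (12,17): C(29,17) = 51895935.
Paths through (2,12): C(14,12) x C(15,5) = 273273.
Avoiding (2,12): 51895935 - 273273.

Final answer: 51622662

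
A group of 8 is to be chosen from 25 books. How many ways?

C(25,8) = 25!/(8! x (25-8)!).

Final answer: C(25,8) = 1081575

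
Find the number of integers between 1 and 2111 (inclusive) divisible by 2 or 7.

Multiples of 2: 1055. Multiples of 7: 301. Of both (lcm=14): 150.
By inclusion-exclusion: 1055 + 301 - 150.

Final answer: 1206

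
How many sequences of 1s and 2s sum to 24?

Condition on the final move: it is a 1-step (f(n-1) ways to get there) or a 2-step (f(n-2) ways), so f(n) = f(n-1) + f(n-2), with f(1)=1, f(2)=2.
Computing successive values: f(1)=1, f(2)=2, f(3)=3, f(4)=5, f(5)=8, f(6)=13, f(7)=21, f(8)=34, f(9)=55, f(10)=89, f(11)=144, f(12)=233, f(13)=377, f(14)=610, f(15)=987, f(16)=1597, f(17)=2584, f(18)=4181, f(19)=6765, f(20)=10946, f(21)=17711, f(22)=28657, f(23)=46368, f(24)=75025.

Final answer: 75025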